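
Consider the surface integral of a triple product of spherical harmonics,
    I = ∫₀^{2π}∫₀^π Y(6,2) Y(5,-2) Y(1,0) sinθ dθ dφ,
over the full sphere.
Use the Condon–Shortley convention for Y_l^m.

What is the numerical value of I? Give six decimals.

Rules hold: Σm=0, L=12 even, 1≤1≤11.
N = 13·11·3 = 429
Δ = 10!·2!·0!/13! = 1/858
Racah Σ t=5..5: t=5:−1/14400 = -1/14400
⇒ 3j(6 5 1; 0 0 0)² = 6/143, sgn +1
Racah Σ t=3..3: t=3:−1/30240 = -1/30240
⇒ 3j(6 5 1; 2 -2 0)² = 16/429, sgn +1
4πI² = N·(3j₀)²·(3jₘ)² = 96/143
I = +1·√(0.671329/4π) = 0.23113338

0.231133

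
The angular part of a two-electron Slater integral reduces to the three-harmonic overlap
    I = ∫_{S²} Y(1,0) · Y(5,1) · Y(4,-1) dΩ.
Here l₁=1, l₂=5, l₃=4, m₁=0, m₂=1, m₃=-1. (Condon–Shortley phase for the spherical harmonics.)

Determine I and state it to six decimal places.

Rules hold: Σm=0, L=10 even, 4≤4≤6.
N = 3·11·9 = 297
Δ = 2!·0!·8!/11! = 1/495
Racah Σ t=1..1: t=1:−1/576 = -1/576
⇒ 3j(1 5 4; 0 0 0)² = 5/99, sgn -1
Racah Σ t=1..1: t=1:−1/720 = -1/720
⇒ 3j(1 5 4; 0 1 -1)² = 8/165, sgn +1
4πI² = N·(3j₀)²·(3jₘ)² = 8/11
I = -1·√(0.727273/4π) = -0.24057125

-0.240571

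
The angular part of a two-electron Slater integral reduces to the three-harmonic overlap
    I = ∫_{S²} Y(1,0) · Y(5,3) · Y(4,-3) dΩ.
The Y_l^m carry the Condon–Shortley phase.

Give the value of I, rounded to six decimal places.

-0.196426

m-sum 0 ✓  L=10 even ✓  4≤4≤6 ✓
Π(2lᵢ+1) = 3×11×9 = 297
triangle coeff Δ(1,5,4) = 1/495
Σ_t [1,1]: t=1:−1/576 = -1/576
(3j)²=5/99 [(1 5 4; 0 0 0)], sign=-1
Σ_t [1,1]: t=1:−1/5040 = -1/5040
(3j)²=16/495 [(1 5 4; 0 3 -3)], sign=+1
⇒ 4πI² = 16/33
I = (-1)√(16/33/(4π)) = -0.19642560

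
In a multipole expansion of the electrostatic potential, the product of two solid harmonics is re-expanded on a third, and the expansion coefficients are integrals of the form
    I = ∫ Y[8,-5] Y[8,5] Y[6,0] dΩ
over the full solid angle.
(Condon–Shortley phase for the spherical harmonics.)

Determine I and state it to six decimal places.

0.058187

Checks pass: Σm=0; 22 even; l₃=6∈[0,16].
(2·8+1)(2·8+1)(2·6+1) = 3757
Δ: 10! 6! 6! / 23! → 1/13742520792
sum: t=2:+1/41803776000 t=3:−1/435456000 t=4:+1/39813120 t=5:−1/18662400 t=6:+1/39813120 t=7:−1/435456000 t=8:+1/41803776000 = -11/1393459200
3j²(8 8 6; 0 0 0) = Δ·Π!·Σ² = 600/96577  (sign -1)
sum: t=7:−1/15676416000 t=8:+1/1161216000 t=9:−1/836075520 t=10:+1/4702924800 = -1/5374771200
3j²(8 8 6; -5 5 0) = Δ·Π!·Σ² = 325/178296  (sign -1)
combine: 4πI² = 3757·600/96577·325/178296 = 8125/190969
take √, sign +1: I = 0.05818691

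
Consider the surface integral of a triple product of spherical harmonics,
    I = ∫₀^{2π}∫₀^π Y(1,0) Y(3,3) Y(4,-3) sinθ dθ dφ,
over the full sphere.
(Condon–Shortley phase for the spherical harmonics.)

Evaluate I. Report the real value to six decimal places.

-0.162868

Rules hold: Σm=0, L=8 even, 2≤4≤4.
N = 3·7·9 = 189
Δ = 0!·2!·6!/9! = 1/252
Racah Σ t=0..0: t=0:+1/36 = 1/36
⇒ 3j(1 3 4; 0 0 0)² = 4/63, sgn +1
Racah Σ t=0..0: t=0:+1/720 = 1/720
⇒ 3j(1 3 4; 0 3 -3)² = 1/36, sgn -1
4πI² = N·(3j₀)²·(3jₘ)² = 1/3
I = -1·√(0.333333/4π) = -0.16286750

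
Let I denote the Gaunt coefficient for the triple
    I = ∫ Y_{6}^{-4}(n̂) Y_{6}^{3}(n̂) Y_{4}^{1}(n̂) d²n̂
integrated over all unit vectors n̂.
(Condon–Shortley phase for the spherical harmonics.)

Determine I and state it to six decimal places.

0.077598

Rules hold: Σm=0, L=16 even, 0≤4≤12.
N = 13·13·9 = 1521
Δ = 8!·4!·4!/17! = 1/15315300
Racah Σ t=2..6: t=2:+1/829440 t=3:−1/25920 t=4:+1/9216 t=5:−1/25920 t=6:+1/829440 = 7/207360
⇒ 3j(6 6 4; 0 0 0)² = 28/2431, sgn +1
Racah Σ t=6..8: t=6:+1/207360 t=7:−1/120960 t=8:+1/967680 = -1/414720
⇒ 3j(6 6 4; -4 3 1)² = 21/4862, sgn +1
4πI² = N·(3j₀)²·(3jₘ)² = 2646/34969
I = +1·√(0.075667/4π) = 0.07759762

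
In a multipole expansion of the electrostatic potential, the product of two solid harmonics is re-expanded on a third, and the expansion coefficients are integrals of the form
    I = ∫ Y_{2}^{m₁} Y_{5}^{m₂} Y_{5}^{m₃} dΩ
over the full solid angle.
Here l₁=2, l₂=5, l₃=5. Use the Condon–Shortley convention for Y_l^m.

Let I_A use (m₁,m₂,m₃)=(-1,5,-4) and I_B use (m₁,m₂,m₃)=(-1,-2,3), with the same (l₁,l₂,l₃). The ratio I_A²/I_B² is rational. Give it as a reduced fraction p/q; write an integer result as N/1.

Same 2,5,5: normalisation and zero-m 3j drop out of the ratio.
A: Δ: 2! 2! 8! / 13! → 1/38610; sum: t=2:+1/80640 = 1/80640; 3j²(2 5 5; -1 5 -4) = Δ·Π!·Σ² = 9/286  (sign -1)
B: Δ: 2! 2! 8! / 13! → 1/38610; sum: t=1:−1/2880 t=2:+1/10080 = -1/4032; 3j²(2 5 5; -1 -2 3) = Δ·Π!·Σ² = 10/429  (sign -1)
I_A²/I_B² = (9/286)/(10/429) = 27/20

27/20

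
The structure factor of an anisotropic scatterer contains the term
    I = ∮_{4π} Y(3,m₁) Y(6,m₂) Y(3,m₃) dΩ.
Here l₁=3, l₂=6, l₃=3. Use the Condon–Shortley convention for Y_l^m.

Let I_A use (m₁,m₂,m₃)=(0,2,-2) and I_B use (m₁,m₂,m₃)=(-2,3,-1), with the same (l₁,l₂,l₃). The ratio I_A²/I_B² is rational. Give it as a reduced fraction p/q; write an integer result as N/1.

Same 3,6,3: normalisation and zero-m 3j drop out of the ratio.
A: Δ: 6! 0! 6! / 13! → 1/12012; sum: t=3:−1/4320 = -1/4320; 3j²(3 6 3; 0 2 -2) = Δ·Π!·Σ² = 8/429  (sign +1)
B: Δ: 6! 0! 6! / 13! → 1/12012; sum: t=5:−1/5760 = -1/5760; 3j²(3 6 3; -2 3 -1) = Δ·Π!·Σ² = 9/286  (sign -1)
I_A²/I_B² = (8/429)/(9/286) = 16/27

16/27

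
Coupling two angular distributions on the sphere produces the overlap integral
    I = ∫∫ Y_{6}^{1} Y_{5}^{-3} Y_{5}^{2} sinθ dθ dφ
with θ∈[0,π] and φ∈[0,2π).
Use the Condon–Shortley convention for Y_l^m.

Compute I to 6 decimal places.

Checks pass: Σm=0; 16 even; l₃=5∈[1,11].
(2·6+1)(2·5+1)(2·5+1) = 1573
Δ: 6! 6! 4! / 17! → 1/28588560
sum: t=1:−1/345600 t=2:+1/13824 t=3:−1/5184 t=4:+1/13824 t=5:−1/345600 = -7/129600
3j²(6 5 5; 0 0 0) = Δ·Π!·Σ² = 80/7293  (sign +1)
sum: t=0:+1/345600 t=1:−1/34560 t=2:+1/41472 = -1/518400
3j²(6 5 5; 1 -3 2) = Δ·Π!·Σ² = 7/36465  (sign +1)
combine: 4πI² = 1573·80/7293·7/36465 = 112/33813
take √, sign +1: I = 0.01623537

0.016235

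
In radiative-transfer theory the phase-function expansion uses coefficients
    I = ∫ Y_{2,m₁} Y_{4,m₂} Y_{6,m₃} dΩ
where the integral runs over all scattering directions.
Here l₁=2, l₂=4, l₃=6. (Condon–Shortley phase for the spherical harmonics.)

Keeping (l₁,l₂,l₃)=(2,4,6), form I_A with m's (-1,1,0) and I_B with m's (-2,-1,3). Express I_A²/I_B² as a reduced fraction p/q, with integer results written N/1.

l's match ⇒ only the (l;m) 3-j factors differ between A and B.
A: triangle coeff Δ(2,4,6) = 1/6435; Σ_t [0,0]: t=0:+1/4320 = 1/4320; (3j)²=8/429 [(2 4 6; -1 1 0)], sign=+1
B: triangle coeff Δ(2,4,6) = 1/6435; Σ_t [0,0]: t=0:+1/17280 = 1/17280; (3j)²=14/715 [(2 4 6; -2 -1 3)], sign=-1
I_A²/I_B² = (8/429)/(14/715) = 20/21

20/21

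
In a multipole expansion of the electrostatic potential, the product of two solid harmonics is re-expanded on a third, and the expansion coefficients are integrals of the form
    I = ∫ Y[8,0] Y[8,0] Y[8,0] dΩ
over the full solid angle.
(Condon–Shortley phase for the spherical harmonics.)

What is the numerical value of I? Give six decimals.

0.100321

m-sum 0 ✓  L=24 even ✓  0≤8≤16 ✓
Π(2lᵢ+1) = 17×17×17 = 4913
triangle coeff Δ(8,8,8) = 1/236637794250
Σ_t [0,8]: t=0:+1/65548320768000 t=1:−1/128024064000 t=2:+1/2985984000 t=3:−1/373248000 t=4:+1/191102976 t=5:−1/373248000 t=6:+1/2985984000 t=7:−1/128024064000 t=8:+1/65548320768000 = 11/20808990720
(3j)²=490/96577 [(8 8 8; 0 0 0)], sign=+1
(m-triple is (0,0,0) — same symbol as above.)
⇒ 4πI² = 4081700/32273761
I = (+1)√(4081700/32273761/(4π)) = 0.10032076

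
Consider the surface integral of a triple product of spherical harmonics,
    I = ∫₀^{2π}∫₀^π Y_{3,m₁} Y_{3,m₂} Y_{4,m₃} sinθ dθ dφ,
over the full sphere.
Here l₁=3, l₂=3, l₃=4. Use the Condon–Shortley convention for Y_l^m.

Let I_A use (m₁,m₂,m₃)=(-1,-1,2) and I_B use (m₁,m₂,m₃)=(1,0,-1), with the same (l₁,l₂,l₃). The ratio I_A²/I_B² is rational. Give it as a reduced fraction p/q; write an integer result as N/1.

8/3

l's match ⇒ only the (l;m) 3-j factors differ between A and B.
A: triangle coeff Δ(3,3,4) = 1/34650; Σ_t [0,2]: t=0:+1/192 t=1:−1/36 t=2:+1/192 = -5/288; (3j)²=20/693 [(3 3 4; -1 -1 2)], sign=-1
B: triangle coeff Δ(3,3,4) = 1/34650; Σ_t [0,2]: t=0:+1/48 t=1:−1/24 t=2:+1/288 = -5/288; (3j)²=5/462 [(3 3 4; 1 0 -1)], sign=+1
I_A²/I_B² = (20/693)/(5/462) = 8/3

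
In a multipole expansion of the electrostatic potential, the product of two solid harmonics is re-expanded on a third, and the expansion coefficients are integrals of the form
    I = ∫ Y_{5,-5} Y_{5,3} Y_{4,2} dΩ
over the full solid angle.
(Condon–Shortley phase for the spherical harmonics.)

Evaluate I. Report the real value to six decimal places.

m-sum 0 ✓  L=14 even ✓  0≤4≤10 ✓
Π(2lᵢ+1) = 11×11×9 = 1089
triangle coeff Δ(5,5,4) = 1/3153150
Σ_t [1,5]: t=1:−1/69120 t=2:+1/1728 t=3:−1/576 t=4:+1/1728 t=5:−1/69120 = -7/11520
(3j)²=2/143 [(5 5 4; 0 0 0)], sign=-1
Σ_t [6,6]: t=6:+1/69120 = 1/69120
(3j)²=4/143 [(5 5 4; -5 3 2)], sign=+1
⇒ 4πI² = 72/169
I = (-1)√(72/169/(4π)) = -0.18412721

-0.184127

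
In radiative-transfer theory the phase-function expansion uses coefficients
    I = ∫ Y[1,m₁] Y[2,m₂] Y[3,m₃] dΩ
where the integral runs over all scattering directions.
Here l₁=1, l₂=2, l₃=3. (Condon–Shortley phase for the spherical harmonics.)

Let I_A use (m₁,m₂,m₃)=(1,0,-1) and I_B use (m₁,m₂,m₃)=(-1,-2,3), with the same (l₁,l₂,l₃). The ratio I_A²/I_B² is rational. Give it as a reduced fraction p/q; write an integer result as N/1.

2/5

Shared (l₁,l₂,l₃)=(1,2,3): N and (l;000)² cancel in I_A²/I_B².
A: Δ = 0!·2!·4!/7! = 1/105; Racah Σ t=0..0: t=0:+1/8 = 1/8; ⇒ 3j(1 2 3; 1 0 -1)² = 2/35, sgn +1
B: Δ = 0!·2!·4!/7! = 1/105; Racah Σ t=0..0: t=0:+1/48 = 1/48; ⇒ 3j(1 2 3; -1 -2 3)² = 1/7, sgn +1
I_A²/I_B² = (2/35)/(1/7) = 2/5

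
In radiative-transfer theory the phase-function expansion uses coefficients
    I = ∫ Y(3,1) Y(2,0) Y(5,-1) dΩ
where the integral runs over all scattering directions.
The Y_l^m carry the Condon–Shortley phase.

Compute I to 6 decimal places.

m-sum 0 ✓  L=10 even ✓  1≤5≤5 ✓
Π(2lᵢ+1) = 7×5×11 = 385
triangle coeff Δ(3,2,5) = 1/2310
Σ_t [0,0]: t=0:+1/144 = 1/144
(3j)²=10/231 [(3 2 5; 0 0 0)], sign=-1
Σ_t [0,0]: t=0:+1/192 = 1/192
(3j)²=3/77 [(3 2 5; 1 0 -1)], sign=+1
⇒ 4πI² = 50/77
I = (-1)√(50/77/(4π)) = -0.22731846

-0.227318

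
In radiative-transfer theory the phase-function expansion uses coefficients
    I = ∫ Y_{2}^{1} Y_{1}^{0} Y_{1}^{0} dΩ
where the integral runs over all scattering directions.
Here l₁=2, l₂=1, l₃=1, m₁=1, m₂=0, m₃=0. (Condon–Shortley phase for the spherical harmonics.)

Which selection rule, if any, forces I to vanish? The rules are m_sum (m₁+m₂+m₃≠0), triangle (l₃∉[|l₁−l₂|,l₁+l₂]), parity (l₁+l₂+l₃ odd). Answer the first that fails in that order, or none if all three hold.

azimuthal sum: 1 + 0 + 0 = 1  ✗
1 ≤ 1 ≤ 3 (triangle on l)
L = 2 + 1 + 1 = 4 (even)

m_sum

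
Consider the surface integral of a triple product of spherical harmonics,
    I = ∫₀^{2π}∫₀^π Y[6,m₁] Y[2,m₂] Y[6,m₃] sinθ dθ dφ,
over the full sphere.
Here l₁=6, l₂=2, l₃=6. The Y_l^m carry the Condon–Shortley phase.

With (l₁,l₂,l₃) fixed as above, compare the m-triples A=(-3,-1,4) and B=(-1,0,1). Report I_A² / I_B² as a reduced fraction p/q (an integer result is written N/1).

Same 6,2,6: normalisation and zero-m 3j drop out of the ratio.
A: Δ: 2! 10! 2! / 15! → 1/90090; sum: t=0:+1/725760 t=1:−1/161280 = -1/207360; 3j²(6 2 6; -3 -1 4) = Δ·Π!·Σ² = 7/286  (sign -1)
B: Δ: 2! 10! 2! / 15! → 1/90090; sum: t=0:+1/120960 t=1:−1/17280 t=2:+1/57600 = -13/403200; 3j²(6 2 6; -1 0 1) = Δ·Π!·Σ² = 13/770  (sign +1)
I_A²/I_B² = (7/286)/(13/770) = 245/169

245/169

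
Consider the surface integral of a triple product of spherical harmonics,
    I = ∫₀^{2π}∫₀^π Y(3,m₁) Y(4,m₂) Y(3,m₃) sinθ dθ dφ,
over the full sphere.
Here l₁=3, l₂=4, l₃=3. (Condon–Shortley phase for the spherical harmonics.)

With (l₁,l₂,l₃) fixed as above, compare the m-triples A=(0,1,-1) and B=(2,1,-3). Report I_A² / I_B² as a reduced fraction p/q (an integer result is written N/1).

1/2

Same 3,4,3: normalisation and zero-m 3j drop out of the ratio.
A: Δ: 4! 2! 4! / 11! → 1/34650; sum: t=1:−1/288 t=2:+1/24 t=3:−1/48 = 5/288; 3j²(3 4 3; 0 1 -1) = Δ·Π!·Σ² = 5/462  (sign +1)
B: Δ: 4! 2! 4! / 11! → 1/34650; sum: t=1:−1/288 = -1/288; 3j²(3 4 3; 2 1 -3) = Δ·Π!·Σ² = 5/231  (sign -1)
I_A²/I_B² = (5/462)/(5/231) = 1/2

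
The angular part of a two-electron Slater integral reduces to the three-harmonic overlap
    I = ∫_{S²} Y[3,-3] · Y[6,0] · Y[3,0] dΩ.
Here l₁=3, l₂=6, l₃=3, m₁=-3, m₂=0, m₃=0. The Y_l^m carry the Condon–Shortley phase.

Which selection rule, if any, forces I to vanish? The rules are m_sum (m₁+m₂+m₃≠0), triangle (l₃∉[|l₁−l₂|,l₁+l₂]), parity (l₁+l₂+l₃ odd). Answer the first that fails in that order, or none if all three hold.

m_sum

azimuthal sum: -3 + 0 + 0 = -3  ✗
3 ≤ 3 ≤ 9 (triangle on l)
L = 3 + 6 + 3 = 12 (even)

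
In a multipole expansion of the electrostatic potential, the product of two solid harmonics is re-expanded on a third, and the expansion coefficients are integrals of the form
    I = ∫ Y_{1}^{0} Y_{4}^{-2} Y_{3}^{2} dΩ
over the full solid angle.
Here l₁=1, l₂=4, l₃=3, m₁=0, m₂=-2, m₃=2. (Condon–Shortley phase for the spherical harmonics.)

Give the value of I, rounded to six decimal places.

0.213244

Checks pass: Σm=0; 8 even; l₃=3∈[3,5].
(2·1+1)(2·4+1)(2·3+1) = 189
Δ: 2! 0! 6! / 9! → 1/252
sum: t=1:−1/36 = -1/36
3j²(1 4 3; 0 0 0) = Δ·Π!·Σ² = 4/63  (sign +1)
sum: t=1:−1/120 = -1/120
3j²(1 4 3; 0 -2 2) = Δ·Π!·Σ² = 1/21  (sign +1)
combine: 4πI² = 189·4/63·1/21 = 4/7
take √, sign +1: I = 0.21324362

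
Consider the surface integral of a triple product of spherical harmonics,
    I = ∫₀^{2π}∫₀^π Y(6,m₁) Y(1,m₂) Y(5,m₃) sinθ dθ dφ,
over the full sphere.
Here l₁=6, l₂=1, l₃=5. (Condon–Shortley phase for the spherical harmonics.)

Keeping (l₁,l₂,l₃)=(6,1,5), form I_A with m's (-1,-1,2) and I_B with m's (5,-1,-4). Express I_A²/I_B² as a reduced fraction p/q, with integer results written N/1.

Shared (l₁,l₂,l₃)=(6,1,5): N and (l;000)² cancel in I_A²/I_B².
A: Δ = 2!·10!·0!/13! = 1/858; Racah Σ t=0..0: t=0:+1/60480 = 1/60480; ⇒ 3j(6 1 5; -1 -1 2)² = 5/429, sgn -1
B: Δ = 2!·10!·0!/13! = 1/858; Racah Σ t=0..0: t=0:+1/725760 = 1/725760; ⇒ 3j(6 1 5; 5 -1 -4)² = 5/78, sgn -1
I_A²/I_B² = (5/429)/(5/78) = 2/11

2/11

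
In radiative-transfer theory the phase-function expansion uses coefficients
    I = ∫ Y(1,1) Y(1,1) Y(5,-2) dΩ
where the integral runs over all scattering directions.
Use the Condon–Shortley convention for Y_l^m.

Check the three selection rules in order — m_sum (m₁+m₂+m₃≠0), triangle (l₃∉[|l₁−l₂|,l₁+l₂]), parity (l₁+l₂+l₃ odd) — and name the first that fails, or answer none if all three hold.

triangle

Σmᵢ = 0  ✓
l₃∈[|l₁−l₂|,l₁+l₂]=[0,2], have l₃=5  ✗
Σlᵢ = 7 ⇒ odd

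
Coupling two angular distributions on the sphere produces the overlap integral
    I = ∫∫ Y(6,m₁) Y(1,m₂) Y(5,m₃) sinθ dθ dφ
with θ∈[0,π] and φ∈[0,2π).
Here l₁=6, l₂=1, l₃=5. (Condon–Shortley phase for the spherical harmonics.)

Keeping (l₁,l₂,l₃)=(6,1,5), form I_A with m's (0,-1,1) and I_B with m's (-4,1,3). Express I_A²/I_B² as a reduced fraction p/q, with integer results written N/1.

1/3

Shared (l₁,l₂,l₃)=(6,1,5): N and (l;000)² cancel in I_A²/I_B².
A: Δ = 2!·10!·0!/13! = 1/858; Racah Σ t=0..0: t=0:+1/34560 = 1/34560; ⇒ 3j(6 1 5; 0 -1 1)² = 5/286, sgn +1
B: Δ = 2!·10!·0!/13! = 1/858; Racah Σ t=2..2: t=2:+1/161280 = 1/161280; ⇒ 3j(6 1 5; -4 1 3)² = 15/286, sgn +1
I_A²/I_B² = (5/286)/(15/286) = 1/3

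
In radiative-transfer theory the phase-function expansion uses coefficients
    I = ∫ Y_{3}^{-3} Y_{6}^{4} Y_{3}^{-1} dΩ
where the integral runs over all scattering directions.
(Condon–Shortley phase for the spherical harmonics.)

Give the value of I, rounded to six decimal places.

m-sum 0 ✓  L=12 even ✓  3≤3≤9 ✓
Π(2lᵢ+1) = 7×13×7 = 637
triangle coeff Δ(3,6,3) = 1/12012
Σ_t [3,3]: t=3:−1/1296 = -1/1296
(3j)²=100/3003 [(3 6 3; 0 0 0)], sign=+1
Σ_t [6,6]: t=6:+1/34560 = 1/34560
(3j)²=5/286 [(3 6 3; -3 4 -1)], sign=+1
⇒ 4πI² = 1750/4719
I = (+1)√(1750/4719/(4π)) = 0.17178653

0.171787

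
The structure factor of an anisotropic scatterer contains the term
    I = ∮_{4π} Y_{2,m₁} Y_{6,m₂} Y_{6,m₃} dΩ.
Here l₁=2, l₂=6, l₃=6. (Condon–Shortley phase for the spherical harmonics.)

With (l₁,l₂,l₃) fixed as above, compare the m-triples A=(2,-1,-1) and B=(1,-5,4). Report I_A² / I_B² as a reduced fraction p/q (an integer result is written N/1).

98/99

Same 2,6,6: normalisation and zero-m 3j drop out of the ratio.
A: Δ: 2! 2! 10! / 15! → 1/90090; sum: t=0:+1/57600 = 1/57600; 3j²(2 6 6; 2 -1 -1) = Δ·Π!·Σ² = 21/715  (sign -1)
B: Δ: 2! 2! 10! / 15! → 1/90090; sum: t=0:+1/725760 t=1:−1/7257600 = 1/806400; 3j²(2 6 6; 1 -5 4) = Δ·Π!·Σ² = 27/910  (sign +1)
I_A²/I_B² = (21/715)/(27/910) = 98/99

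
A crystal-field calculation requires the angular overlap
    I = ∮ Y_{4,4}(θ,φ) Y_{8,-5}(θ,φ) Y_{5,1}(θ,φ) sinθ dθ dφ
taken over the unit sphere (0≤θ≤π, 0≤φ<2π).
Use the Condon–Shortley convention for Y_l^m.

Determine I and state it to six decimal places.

0.000000

l₁+l₂+l₃=17 is odd: 3j(l;000)=0 ⇒ I=0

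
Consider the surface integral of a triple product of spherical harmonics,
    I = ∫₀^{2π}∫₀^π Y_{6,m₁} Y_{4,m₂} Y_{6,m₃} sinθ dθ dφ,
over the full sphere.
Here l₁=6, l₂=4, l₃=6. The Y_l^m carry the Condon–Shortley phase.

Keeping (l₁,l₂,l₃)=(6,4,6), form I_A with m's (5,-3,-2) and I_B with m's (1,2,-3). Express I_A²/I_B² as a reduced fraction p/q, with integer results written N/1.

3773/192

Shared (l₁,l₂,l₃)=(6,4,6): N and (l;000)² cancel in I_A²/I_B².
A: Δ = 4!·8!·4!/17! = 1/15315300; Racah Σ t=0..1: t=0:+1/725760 t=1:−1/5806080 = 1/829440; ⇒ 3j(6 4 6; 5 -3 -2)² = 49/2652, sgn +1
B: Δ = 4!·8!·4!/17! = 1/15315300; Racah Σ t=2..4: t=2:+1/69120 t=3:−1/51840 t=4:+1/483840 = -1/362880; ⇒ 3j(6 4 6; 1 2 -3)² = 16/17017, sgn +1
I_A²/I_B² = (49/2652)/(16/17017) = 3773/192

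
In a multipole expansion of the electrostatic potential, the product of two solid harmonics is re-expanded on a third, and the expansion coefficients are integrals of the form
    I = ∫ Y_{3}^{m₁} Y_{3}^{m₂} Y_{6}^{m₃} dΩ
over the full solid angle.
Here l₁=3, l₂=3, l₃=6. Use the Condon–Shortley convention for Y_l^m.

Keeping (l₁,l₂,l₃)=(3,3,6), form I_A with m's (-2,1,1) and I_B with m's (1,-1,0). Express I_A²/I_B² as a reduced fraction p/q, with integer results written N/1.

7/15

Shared (l₁,l₂,l₃)=(3,3,6): N and (l;000)² cancel in I_A²/I_B².
A: Δ = 0!·6!·6!/13! = 1/12012; Racah Σ t=0..0: t=0:+1/5760 = 1/5760; ⇒ 3j(3 3 6; -2 1 1)² = 5/572, sgn -1
B: Δ = 0!·6!·6!/13! = 1/12012; Racah Σ t=0..0: t=0:+1/2304 = 1/2304; ⇒ 3j(3 3 6; 1 -1 0)² = 75/4004, sgn +1
I_A²/I_B² = (5/572)/(75/4004) = 7/15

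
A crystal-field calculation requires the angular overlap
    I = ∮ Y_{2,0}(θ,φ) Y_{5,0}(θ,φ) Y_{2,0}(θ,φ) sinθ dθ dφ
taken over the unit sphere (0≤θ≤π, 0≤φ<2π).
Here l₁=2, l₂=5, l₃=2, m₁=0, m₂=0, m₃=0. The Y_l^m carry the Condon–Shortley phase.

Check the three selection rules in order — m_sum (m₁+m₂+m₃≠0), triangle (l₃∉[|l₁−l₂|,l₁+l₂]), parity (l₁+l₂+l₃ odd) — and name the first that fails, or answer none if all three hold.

Σmᵢ = 0  ✓
l₃∈[|l₁−l₂|,l₁+l₂]=[3,7], have l₃=2  ✗
Σlᵢ = 9 ⇒ odd

triangle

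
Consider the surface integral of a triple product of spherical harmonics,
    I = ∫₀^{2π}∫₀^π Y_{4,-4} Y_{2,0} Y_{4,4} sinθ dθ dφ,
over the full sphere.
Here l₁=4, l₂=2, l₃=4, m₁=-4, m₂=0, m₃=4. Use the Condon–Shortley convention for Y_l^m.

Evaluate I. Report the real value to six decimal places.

-0.229376

Checks pass: Σm=0; 10 even; l₃=4∈[2,6].
(2·4+1)(2·2+1)(2·4+1) = 405
Δ: 2! 6! 2! / 11! → 1/13860
sum: t=0:+1/192 t=1:−1/36 t=2:+1/192 = -5/288
3j²(4 2 4; 0 0 0) = Δ·Π!·Σ² = 20/693  (sign -1)
sum: t=2:+1/2880 = 1/2880
3j²(4 2 4; -4 0 4) = Δ·Π!·Σ² = 28/495  (sign +1)
combine: 4πI² = 405·20/693·28/495 = 80/121
take √, sign -1: I = -0.22937568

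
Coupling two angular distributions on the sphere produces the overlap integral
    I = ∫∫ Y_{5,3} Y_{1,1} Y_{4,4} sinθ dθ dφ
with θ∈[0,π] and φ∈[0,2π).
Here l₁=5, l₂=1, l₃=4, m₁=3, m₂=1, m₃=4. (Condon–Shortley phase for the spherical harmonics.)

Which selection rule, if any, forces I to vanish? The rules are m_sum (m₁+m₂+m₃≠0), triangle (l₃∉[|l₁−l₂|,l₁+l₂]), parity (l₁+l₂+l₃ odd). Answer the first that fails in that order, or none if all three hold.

m_sum

azimuthal sum: 3 + 1 + 4 = 8  ✗
4 ≤ 4 ≤ 6 (triangle on l)
L = 5 + 1 + 4 = 10 (even)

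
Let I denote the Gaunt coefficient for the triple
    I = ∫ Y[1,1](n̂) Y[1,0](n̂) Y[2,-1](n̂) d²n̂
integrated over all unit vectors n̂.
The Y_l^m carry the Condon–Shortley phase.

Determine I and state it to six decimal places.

-0.218510

Rules hold: Σm=0, L=4 even, 0≤2≤2.
N = 3·3·5 = 45
Δ = 0!·2!·2!/5! = 1/30
Racah Σ t=0..0: t=0:+1/1 = 1/1
⇒ 3j(1 1 2; 0 0 0)² = 2/15, sgn +1
Racah Σ t=0..0: t=0:+1/2 = 1/2
⇒ 3j(1 1 2; 1 0 -1)² = 1/10, sgn -1
4πI² = N·(3j₀)²·(3jₘ)² = 3/5
I = -1·√(0.6/4π) = -0.21850969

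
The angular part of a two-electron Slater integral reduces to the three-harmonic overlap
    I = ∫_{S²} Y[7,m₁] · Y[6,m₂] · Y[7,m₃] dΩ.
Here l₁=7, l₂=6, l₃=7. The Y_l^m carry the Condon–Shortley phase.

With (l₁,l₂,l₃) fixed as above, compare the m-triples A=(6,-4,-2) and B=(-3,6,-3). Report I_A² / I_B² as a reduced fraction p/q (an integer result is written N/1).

Same 7,6,7: normalisation and zero-m 3j drop out of the ratio.
A: Δ: 6! 8! 6! / 21! → 1/2444321880; sum: t=0:+1/174182400 t=1:−1/580608000 = 1/248832000; 3j²(7 6 7; 6 -4 -2) = Δ·Π!·Σ² = 21/1615  (sign -1)
B: Δ: 6! 8! 6! / 21! → 1/2444321880; sum: t=6:+1/298598400 = 1/298598400; 3j²(7 6 7; -3 6 -3) = Δ·Π!·Σ² = 70/4199  (sign +1)
I_A²/I_B² = (21/1615)/(70/4199) = 39/50

39/50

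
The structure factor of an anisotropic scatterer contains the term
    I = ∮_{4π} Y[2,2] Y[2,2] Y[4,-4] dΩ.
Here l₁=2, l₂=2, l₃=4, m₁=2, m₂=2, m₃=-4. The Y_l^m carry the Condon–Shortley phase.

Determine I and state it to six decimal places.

Rules hold: Σm=0, L=8 even, 0≤4≤4.
N = 5·5·9 = 225
Δ = 0!·4!·4!/9! = 1/630
Racah Σ t=0..0: t=0:+1/16 = 1/16
⇒ 3j(2 2 4; 0 0 0)² = 2/35, sgn +1
Racah Σ t=0..0: t=0:+1/576 = 1/576
⇒ 3j(2 2 4; 2 2 -4)² = 1/9, sgn +1
4πI² = N·(3j₀)²·(3jₘ)² = 10/7
I = +1·√(1.42857/4π) = 0.33716777

0.337168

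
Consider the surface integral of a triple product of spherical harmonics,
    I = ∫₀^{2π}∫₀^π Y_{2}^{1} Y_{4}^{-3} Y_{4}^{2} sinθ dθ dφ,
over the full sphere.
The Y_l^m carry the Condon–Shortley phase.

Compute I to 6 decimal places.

Rules hold: Σm=0, L=10 even, 2≤4≤6.
N = 5·9·9 = 405
Δ = 2!·2!·6!/11! = 1/13860
Racah Σ t=0..2: t=0:+1/192 t=1:−1/36 t=2:+1/192 = -5/288
⇒ 3j(2 4 4; 0 0 0)² = 20/693, sgn -1
Racah Σ t=0..1: t=0:+1/240 t=1:−1/1440 = 1/288
⇒ 3j(2 4 4; 1 -3 2)² = 5/132, sgn +1
4πI² = N·(3j₀)²·(3jₘ)² = 375/847
I = -1·√(0.442739/4π) = -0.18770204

-0.187702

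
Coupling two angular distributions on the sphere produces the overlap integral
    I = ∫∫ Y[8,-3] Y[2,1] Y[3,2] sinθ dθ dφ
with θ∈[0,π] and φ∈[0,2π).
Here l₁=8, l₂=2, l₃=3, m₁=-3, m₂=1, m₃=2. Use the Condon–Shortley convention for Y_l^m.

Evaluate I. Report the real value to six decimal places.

triangle: need 6≤l₃≤10, have 3; I=0

0.000000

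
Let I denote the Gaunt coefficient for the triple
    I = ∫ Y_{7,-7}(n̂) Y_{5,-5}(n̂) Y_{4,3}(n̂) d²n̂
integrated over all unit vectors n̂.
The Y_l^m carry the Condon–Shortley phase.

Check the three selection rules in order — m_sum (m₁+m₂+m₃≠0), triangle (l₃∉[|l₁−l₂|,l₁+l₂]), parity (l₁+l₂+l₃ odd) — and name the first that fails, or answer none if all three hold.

azimuthal sum: -7 − 5 + 3 = -9  ✗
2 ≤ 4 ≤ 12 (triangle on l)
L = 7 + 5 + 4 = 16 (even)

m_sum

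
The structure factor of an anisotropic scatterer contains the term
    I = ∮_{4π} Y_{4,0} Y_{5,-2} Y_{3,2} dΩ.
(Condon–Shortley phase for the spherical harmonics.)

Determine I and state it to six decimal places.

-0.065427

Checks pass: Σm=0; 12 even; l₃=3∈[1,9].
(2·4+1)(2·5+1)(2·3+1) = 693
Δ: 6! 2! 4! / 13! → 1/180180
sum: t=2:+1/576 t=3:−1/144 t=4:+1/576 = -1/288
3j²(4 5 3; 0 0 0) = Δ·Π!·Σ² = 20/1001  (sign +1)
sum: t=2:+1/576 t=3:−1/864 = 1/1728
3j²(4 5 3; 0 -2 2) = Δ·Π!·Σ² = 5/1287  (sign -1)
combine: 4πI² = 693·20/1001·5/1287 = 100/1859
take √, sign -1: I = -0.06542675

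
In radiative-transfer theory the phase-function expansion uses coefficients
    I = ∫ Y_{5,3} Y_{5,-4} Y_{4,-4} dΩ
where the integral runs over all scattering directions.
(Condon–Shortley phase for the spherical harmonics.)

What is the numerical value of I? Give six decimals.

3 − 4 − 4 = -5 ≠ 0: azimuthal integral kills it; I = 0

0.000000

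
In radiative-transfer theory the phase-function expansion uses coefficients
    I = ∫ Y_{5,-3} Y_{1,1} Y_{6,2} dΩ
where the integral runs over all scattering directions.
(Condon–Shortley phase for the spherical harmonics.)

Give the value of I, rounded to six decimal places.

0.100084

Rules hold: Σm=0, L=12 even, 4≤6≤6.
N = 11·3·13 = 429
Δ = 0!·10!·2!/13! = 1/858
Racah Σ t=0..0: t=0:+1/14400 = 1/14400
⇒ 3j(5 1 6; 0 0 0)² = 6/143, sgn +1
Racah Σ t=0..0: t=0:+1/161280 = 1/161280
⇒ 3j(5 1 6; -3 1 2)² = 1/143, sgn +1
4πI² = N·(3j₀)²·(3jₘ)² = 18/143
I = +1·√(0.125874/4π) = 0.10008369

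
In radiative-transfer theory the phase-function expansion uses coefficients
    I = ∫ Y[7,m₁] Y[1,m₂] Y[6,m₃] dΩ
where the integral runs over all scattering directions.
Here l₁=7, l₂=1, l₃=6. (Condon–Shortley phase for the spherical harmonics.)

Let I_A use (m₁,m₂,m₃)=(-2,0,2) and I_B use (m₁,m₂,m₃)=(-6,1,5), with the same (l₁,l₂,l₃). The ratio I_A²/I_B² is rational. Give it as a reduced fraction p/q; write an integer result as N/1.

15/26

Same 7,1,6: normalisation and zero-m 3j drop out of the ratio.
A: Δ: 2! 12! 0! / 15! → 1/1365; sum: t=1:−1/967680 = -1/967680; 3j²(7 1 6; -2 0 2) = Δ·Π!·Σ² = 3/91  (sign -1)
B: Δ: 2! 12! 0! / 15! → 1/1365; sum: t=2:+1/79833600 = 1/79833600; 3j²(7 1 6; -6 1 5) = Δ·Π!·Σ² = 2/35  (sign -1)
I_A²/I_B² = (3/91)/(2/35) = 15/26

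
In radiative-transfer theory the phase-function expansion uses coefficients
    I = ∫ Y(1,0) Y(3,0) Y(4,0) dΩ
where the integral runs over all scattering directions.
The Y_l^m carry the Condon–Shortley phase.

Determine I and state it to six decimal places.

m-sum 0 ✓  L=8 even ✓  2≤4≤4 ✓
Π(2lᵢ+1) = 3×7×9 = 189
triangle coeff Δ(1,3,4) = 1/252
Σ_t [0,0]: t=0:+1/36 = 1/36
(3j)²=4/63 [(1 3 4; 0 0 0)], sign=+1
(m-triple is (0,0,0) — same symbol as above.)
⇒ 4πI² = 16/21
I = (+1)√(16/21/(4π)) = 0.24623252

0.246233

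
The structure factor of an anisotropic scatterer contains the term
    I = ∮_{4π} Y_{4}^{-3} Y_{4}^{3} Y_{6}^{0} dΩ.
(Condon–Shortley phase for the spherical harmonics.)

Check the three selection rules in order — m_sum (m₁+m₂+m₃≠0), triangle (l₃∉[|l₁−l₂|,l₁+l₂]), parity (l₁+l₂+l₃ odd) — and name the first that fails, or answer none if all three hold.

none

Σmᵢ = 0  ✓
l₃∈[|l₁−l₂|,l₁+l₂]=[0,8], have l₃=6  ✓
Σlᵢ = 14 ⇒ even  ✓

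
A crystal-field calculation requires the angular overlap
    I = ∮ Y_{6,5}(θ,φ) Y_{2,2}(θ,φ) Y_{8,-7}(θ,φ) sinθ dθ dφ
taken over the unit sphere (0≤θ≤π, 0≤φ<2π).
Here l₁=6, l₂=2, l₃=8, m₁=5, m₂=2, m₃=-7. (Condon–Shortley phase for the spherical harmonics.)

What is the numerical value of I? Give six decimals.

-0.313531

m-sum 0 ✓  L=16 even ✓  4≤8≤8 ✓
Π(2lᵢ+1) = 13×5×17 = 1105
triangle coeff Δ(6,2,8) = 1/30940
Σ_t [0,0]: t=0:+1/2073600 = 1/2073600
(3j)²=28/1105 [(6 2 8; 0 0 0)], sign=+1
Σ_t [0,0]: t=0:+1/958003200 = 1/958003200
(3j)²=3/68 [(6 2 8; 5 2 -7)], sign=-1
⇒ 4πI² = 21/17
I = (-1)√(21/17/(4π)) = -0.31353083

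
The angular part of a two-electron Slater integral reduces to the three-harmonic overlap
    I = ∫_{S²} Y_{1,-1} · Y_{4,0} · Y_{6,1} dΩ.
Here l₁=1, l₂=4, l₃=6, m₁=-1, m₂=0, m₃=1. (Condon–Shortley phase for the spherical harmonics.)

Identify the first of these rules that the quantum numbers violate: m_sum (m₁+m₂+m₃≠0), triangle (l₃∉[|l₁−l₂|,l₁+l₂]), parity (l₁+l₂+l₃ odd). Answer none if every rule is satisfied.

Σmᵢ = 0  ✓
l₃∈[|l₁−l₂|,l₁+l₂]=[3,5], have l₃=6  ✗
Σlᵢ = 11 ⇒ odd

triangle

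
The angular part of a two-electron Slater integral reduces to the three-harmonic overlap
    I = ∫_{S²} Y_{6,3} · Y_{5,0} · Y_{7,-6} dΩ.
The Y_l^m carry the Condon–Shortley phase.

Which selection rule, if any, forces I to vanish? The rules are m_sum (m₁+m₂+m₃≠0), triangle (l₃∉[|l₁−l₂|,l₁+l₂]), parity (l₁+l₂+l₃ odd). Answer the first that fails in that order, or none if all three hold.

m_sum

m₁+m₂+m₃ = 3 + 0 − 6 = -3  ✗
triangle: |6−5|=1 ≤ l₃=7 ≤ 6+5=11
parity: l₁+l₂+l₃ = 18 is even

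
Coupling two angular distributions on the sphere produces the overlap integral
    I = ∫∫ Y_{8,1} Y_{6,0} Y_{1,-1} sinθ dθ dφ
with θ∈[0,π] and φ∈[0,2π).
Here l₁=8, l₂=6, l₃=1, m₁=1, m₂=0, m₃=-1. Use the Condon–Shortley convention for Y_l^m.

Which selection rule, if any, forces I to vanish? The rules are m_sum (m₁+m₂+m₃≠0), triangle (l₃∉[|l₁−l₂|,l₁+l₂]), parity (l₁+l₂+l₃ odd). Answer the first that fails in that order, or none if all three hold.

Σmᵢ = 0  ✓
l₃∈[|l₁−l₂|,l₁+l₂]=[2,14], have l₃=1  ✗
Σlᵢ = 15 ⇒ odd

triangle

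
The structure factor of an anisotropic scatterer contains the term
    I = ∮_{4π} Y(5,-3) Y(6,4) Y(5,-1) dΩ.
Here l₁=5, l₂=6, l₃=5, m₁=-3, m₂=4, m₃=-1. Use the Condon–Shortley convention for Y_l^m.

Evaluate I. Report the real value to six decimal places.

-0.069086

Checks pass: Σm=0; 16 even; l₃=5∈[1,11].
(2·5+1)(2·6+1)(2·5+1) = 1573
Δ: 6! 4! 6! / 17! → 1/28588560
sum: t=1:−1/345600 t=2:+1/13824 t=3:−1/5184 t=4:+1/13824 t=5:−1/345600 = -7/129600
3j²(5 6 5; 0 0 0) = Δ·Π!·Σ² = 80/7293  (sign +1)
sum: t=4:+1/829440 t=5:−1/86400 t=6:+1/138240 = -13/4147200
3j²(5 6 5; -3 4 -1) = Δ·Π!·Σ² = 13/3740  (sign -1)
combine: 4πI² = 1573·80/7293·13/3740 = 52/867
take √, sign -1: I = -0.06908555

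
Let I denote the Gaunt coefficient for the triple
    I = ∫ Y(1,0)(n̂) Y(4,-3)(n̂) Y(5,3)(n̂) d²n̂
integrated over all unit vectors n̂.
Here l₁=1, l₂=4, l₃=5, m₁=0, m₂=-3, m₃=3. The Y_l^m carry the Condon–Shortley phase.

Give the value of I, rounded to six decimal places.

Checks pass: Σm=0; 10 even; l₃=5∈[3,5].
(2·1+1)(2·4+1)(2·5+1) = 297
Δ: 0! 2! 8! / 11! → 1/495
sum: t=0:+1/576 = 1/576
3j²(1 4 5; 0 0 0) = Δ·Π!·Σ² = 5/99  (sign -1)
sum: t=0:+1/5040 = 1/5040
3j²(1 4 5; 0 -3 3) = Δ·Π!·Σ² = 16/495  (sign +1)
combine: 4πI² = 297·5/99·16/495 = 16/33
take √, sign -1: I = -0.19642560

-0.196426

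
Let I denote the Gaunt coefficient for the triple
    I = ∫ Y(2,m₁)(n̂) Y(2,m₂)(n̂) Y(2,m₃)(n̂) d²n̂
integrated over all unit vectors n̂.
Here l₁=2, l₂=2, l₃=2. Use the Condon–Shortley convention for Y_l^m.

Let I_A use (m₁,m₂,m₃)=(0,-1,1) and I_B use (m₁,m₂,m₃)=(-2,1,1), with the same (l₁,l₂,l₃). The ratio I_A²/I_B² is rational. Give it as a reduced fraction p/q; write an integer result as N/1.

Same 2,2,2: normalisation and zero-m 3j drop out of the ratio.
A: Δ: 2! 2! 2! / 7! → 1/630; sum: t=0:+1/4 t=1:−1/2 = -1/4; 3j²(2 2 2; 0 -1 1) = Δ·Π!·Σ² = 1/70  (sign +1)
B: Δ: 2! 2! 2! / 7! → 1/630; sum: t=2:+1/4 = 1/4; 3j²(2 2 2; -2 1 1) = Δ·Π!·Σ² = 3/35  (sign -1)
I_A²/I_B² = (1/70)/(3/35) = 1/6

1/6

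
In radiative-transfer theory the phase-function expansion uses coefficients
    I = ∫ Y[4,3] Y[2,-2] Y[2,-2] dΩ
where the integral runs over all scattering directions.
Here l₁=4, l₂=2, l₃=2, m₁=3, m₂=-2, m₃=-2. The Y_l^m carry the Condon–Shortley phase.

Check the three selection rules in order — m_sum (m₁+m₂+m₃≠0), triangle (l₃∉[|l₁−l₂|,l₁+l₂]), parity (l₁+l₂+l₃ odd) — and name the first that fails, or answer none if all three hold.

Σmᵢ = -1  ✗
l₃∈[|l₁−l₂|,l₁+l₂]=[2,6], have l₃=2
Σlᵢ = 8 ⇒ even

m_sum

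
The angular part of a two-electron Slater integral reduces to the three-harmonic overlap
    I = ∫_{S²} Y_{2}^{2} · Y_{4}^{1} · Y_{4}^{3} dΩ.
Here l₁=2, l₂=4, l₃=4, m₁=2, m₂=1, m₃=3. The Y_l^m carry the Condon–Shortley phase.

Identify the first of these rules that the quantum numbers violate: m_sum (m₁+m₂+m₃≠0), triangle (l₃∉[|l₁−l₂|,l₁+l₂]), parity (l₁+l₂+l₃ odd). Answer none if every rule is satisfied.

m_sum

azimuthal sum: 2 + 1 + 3 = 6  ✗
2 ≤ 4 ≤ 6 (triangle on l)
L = 2 + 4 + 4 = 10 (even)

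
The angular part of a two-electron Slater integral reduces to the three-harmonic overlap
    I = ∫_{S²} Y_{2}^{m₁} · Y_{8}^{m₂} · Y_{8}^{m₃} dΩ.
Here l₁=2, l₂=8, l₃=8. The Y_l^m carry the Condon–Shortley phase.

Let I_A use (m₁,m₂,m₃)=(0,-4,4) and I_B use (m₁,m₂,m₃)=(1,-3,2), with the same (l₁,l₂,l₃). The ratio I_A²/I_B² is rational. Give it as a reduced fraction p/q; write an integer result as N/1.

Same 2,8,8: normalisation and zero-m 3j drop out of the ratio.
A: Δ: 2! 2! 14! / 19! → 1/348840; sum: t=0:+1/348364800 t=1:−1/239500800 t=2:+1/3832012800 = -1/958003200; 3j²(2 8 8; 0 -4 4) = Δ·Π!·Σ² = 8/4845  (sign -1)
B: Δ: 2! 2! 14! / 19! → 1/348840; sum: t=0:+1/87091200 t=1:−1/174182400 = 1/174182400; 3j²(2 8 8; 1 -3 2) = Δ·Π!·Σ² = 55/7752  (sign +1)
I_A²/I_B² = (8/4845)/(55/7752) = 64/275

64/275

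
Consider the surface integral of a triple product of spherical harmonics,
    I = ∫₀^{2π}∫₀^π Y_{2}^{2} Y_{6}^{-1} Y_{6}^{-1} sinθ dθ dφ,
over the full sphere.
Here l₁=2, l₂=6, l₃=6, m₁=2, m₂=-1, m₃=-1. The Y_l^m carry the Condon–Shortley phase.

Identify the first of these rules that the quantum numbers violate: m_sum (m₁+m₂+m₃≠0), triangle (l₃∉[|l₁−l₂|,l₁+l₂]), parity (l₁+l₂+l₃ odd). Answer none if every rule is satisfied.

azimuthal sum: 2 − 1 − 1 = 0  ✓
4 ≤ 6 ≤ 8 (triangle on l)  ✓
L = 2 + 6 + 6 = 14 (even)  ✓

none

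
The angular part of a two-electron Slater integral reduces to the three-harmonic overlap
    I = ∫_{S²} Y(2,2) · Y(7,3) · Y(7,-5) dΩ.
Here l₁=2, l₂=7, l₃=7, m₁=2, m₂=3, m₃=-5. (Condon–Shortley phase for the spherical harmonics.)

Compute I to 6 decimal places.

0.139127

m-sum 0 ✓  L=16 even ✓  5≤7≤9 ✓
Π(2lᵢ+1) = 5×15×15 = 1125
triangle coeff Δ(2,7,7) = 1/185640
Σ_t [0,2]: t=0:+1/2419200 t=1:−1/518400 t=2:+1/2419200 = -1/907200
(3j)²=56/3315 [(2 7 7; 0 0 0)], sign=+1
Σ_t [0,0]: t=0:+1/29030400 = 1/29030400
(3j)²=99/7735 [(2 7 7; 2 3 -5)], sign=+1
⇒ 4πI² = 11880/48841
I = (+1)√(11880/48841/(4π)) = 0.13912687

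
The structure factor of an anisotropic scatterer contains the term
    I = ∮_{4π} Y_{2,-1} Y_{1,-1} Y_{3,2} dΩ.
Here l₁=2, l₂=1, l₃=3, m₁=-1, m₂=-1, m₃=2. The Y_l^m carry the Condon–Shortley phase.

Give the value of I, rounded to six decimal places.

0.261169

m-sum 0 ✓  L=6 even ✓  1≤3≤3 ✓
Π(2lᵢ+1) = 5×3×7 = 105
triangle coeff Δ(2,1,3) = 1/105
Σ_t [0,0]: t=0:+1/4 = 1/4
(3j)²=3/35 [(2 1 3; 0 0 0)], sign=-1
Σ_t [0,0]: t=0:+1/12 = 1/12
(3j)²=2/21 [(2 1 3; -1 -1 2)], sign=-1
⇒ 4πI² = 6/7
I = (+1)√(6/7/(4π)) = 0.26116903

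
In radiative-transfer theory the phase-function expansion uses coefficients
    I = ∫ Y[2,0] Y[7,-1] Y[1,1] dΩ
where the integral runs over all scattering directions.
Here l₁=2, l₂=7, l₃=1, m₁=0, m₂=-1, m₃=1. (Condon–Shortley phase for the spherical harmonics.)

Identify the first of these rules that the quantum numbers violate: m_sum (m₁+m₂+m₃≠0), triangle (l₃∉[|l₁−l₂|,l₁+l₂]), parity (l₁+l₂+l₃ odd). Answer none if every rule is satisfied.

m₁+m₂+m₃ = 0 − 1 + 1 = 0  ✓
triangle: |2−7|=5 ≤ l₃=1 ≤ 2+7=9  ✗
parity: l₁+l₂+l₃ = 10 is even

triangle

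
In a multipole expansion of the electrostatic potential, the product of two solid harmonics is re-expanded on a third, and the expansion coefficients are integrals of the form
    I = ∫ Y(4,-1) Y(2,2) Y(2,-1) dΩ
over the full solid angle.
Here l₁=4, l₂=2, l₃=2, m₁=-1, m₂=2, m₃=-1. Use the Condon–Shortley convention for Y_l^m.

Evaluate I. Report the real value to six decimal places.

-0.090112

m-sum 0 ✓  L=8 even ✓  2≤2≤6 ✓
Π(2lᵢ+1) = 9×5×5 = 225
triangle coeff Δ(4,2,2) = 1/630
Σ_t [2,2]: t=2:+1/16 = 1/16
(3j)²=2/35 [(4 2 2; 0 0 0)], sign=+1
Σ_t [4,4]: t=4:+1/144 = 1/144
(3j)²=1/126 [(4 2 2; -1 2 -1)], sign=-1
⇒ 4πI² = 5/49
I = (-1)√(5/49/(4π)) = -0.09011188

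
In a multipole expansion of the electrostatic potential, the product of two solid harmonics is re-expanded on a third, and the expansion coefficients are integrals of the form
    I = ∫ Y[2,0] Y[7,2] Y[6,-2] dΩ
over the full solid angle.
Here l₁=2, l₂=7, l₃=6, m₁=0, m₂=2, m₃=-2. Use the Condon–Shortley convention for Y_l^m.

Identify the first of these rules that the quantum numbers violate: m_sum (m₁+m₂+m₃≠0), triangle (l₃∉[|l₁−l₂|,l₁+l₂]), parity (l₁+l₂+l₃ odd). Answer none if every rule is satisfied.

Σmᵢ = 0  ✓
l₃∈[|l₁−l₂|,l₁+l₂]=[5,9], have l₃=6  ✓
Σlᵢ = 15 ⇒ odd  ✗

parity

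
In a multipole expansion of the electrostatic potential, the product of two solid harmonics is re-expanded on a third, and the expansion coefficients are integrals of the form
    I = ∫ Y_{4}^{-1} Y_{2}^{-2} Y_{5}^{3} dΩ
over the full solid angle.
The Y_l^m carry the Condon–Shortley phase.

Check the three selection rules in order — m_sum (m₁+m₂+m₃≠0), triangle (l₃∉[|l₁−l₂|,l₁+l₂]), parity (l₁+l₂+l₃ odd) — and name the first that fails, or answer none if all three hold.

parity

Σmᵢ = 0  ✓
l₃∈[|l₁−l₂|,l₁+l₂]=[2,6], have l₃=5  ✓
Σlᵢ = 11 ⇒ odd  ✗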